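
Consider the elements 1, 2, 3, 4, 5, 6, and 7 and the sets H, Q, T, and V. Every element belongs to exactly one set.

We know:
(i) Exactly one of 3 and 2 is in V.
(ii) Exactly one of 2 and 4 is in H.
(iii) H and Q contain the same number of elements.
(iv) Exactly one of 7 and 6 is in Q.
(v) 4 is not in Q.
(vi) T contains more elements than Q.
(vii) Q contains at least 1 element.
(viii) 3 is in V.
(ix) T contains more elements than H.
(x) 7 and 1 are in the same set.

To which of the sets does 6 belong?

6: Q

From (v): 4 ∉ Q.
From (viii): 3 ∈ V.
(i) (exactly one): 2 ∉ V.
Suppose 6 ∈ H: no assignment then satisfies all the clues, so 6 ∉ H.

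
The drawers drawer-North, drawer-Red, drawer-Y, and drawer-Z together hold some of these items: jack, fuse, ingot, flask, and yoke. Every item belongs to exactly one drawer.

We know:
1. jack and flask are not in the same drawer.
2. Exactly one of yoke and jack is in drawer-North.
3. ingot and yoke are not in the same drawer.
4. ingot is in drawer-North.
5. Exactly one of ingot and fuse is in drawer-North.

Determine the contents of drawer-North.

drawer-North = {ingot, jack}

From (4): ingot ∈ drawer-North.
(3): yoke ∉ drawer-North.
(5) (exactly one): fuse ∉ drawer-North.
(2) (exactly one): jack ∈ drawer-North.
(1): flask ∉ drawer-North.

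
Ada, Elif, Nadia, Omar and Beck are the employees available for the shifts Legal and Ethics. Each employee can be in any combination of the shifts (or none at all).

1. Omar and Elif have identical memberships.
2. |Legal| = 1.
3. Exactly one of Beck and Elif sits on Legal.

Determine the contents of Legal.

Legal = {Beck}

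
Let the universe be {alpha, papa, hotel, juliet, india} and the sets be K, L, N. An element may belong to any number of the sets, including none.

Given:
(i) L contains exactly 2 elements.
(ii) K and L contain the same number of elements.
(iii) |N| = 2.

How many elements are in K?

2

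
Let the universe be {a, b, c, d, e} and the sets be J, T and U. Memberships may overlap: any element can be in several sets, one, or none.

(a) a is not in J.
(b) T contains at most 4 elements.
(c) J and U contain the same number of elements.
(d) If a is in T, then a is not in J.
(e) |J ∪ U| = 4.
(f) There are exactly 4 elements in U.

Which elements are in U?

U = {b, c, d, e}

From (a): a ∉ J.
Suppose a ∈ U: no assignment then satisfies all the clues, so a ∉ U.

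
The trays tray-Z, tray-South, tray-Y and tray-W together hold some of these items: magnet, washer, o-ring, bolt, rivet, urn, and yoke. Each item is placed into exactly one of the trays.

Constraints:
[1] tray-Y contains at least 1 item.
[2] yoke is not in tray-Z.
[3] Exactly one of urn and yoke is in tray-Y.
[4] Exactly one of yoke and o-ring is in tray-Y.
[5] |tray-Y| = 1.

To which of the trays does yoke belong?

yoke: tray-Y

From (2): yoke ∉ tray-Z.
Suppose yoke ∈ tray-South: no assignment then satisfies all the clues, so yoke ∉ tray-South.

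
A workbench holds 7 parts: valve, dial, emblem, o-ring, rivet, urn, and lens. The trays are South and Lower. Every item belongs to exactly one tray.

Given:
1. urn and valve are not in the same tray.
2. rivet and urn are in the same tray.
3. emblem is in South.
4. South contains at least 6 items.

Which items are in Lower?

Lower = {valve}

From (3): emblem ∈ South.
Suppose valve ∉ Lower: no assignment then satisfies all the clues, so valve ∈ Lower.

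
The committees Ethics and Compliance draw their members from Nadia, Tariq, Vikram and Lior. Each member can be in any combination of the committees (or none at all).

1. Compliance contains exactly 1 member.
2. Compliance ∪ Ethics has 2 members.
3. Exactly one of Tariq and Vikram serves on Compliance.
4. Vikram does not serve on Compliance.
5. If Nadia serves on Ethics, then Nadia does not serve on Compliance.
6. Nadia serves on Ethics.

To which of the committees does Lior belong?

From (4): Vikram ∉ Compliance.
From (6): Nadia ∈ Ethics.
(3) (exactly one): Tariq ∈ Compliance.
(5): Nadia ∉ Compliance.
(1): Compliance already has 1, so the rest are out.
Suppose Lior ∈ Ethics: no assignment then satisfies all the clues, so Lior ∉ Ethics.

Lior: none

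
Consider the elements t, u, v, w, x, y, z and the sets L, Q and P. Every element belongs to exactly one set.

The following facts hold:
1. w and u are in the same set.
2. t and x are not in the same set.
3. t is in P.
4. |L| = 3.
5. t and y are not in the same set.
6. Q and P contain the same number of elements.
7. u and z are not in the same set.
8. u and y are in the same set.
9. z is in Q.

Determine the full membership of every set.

L = {u, w, y}; Q = {x, z}; P = {t, v}

From (3): t ∈ P.
From (9): z ∈ Q.
(2): x ∉ P.
(5): y ∉ P.
(7): u ∉ Q.
(8): y matches u: y ∉ Q.
(8): u matches y: u ∉ P.
Only one set left: u ∈ L.
Only one set left: y ∈ L.
(1): w matches u: w ∈ L.
(4): L already has 3, so the rest are out.
Suppose v ∈ Q: no assignment then satisfies all the clues, so v ∉ Q.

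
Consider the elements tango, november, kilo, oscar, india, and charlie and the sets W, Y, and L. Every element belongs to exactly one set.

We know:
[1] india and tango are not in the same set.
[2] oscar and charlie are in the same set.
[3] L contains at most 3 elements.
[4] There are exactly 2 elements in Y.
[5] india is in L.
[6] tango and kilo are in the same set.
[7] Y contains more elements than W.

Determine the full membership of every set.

W = {november}; Y = {kilo, tango}; L = {charlie, india, oscar}

From (5): india ∈ L.
(1): tango ∉ L.
(6): kilo matches tango: kilo ∉ L.
Suppose tango ∈ W: no assignment then satisfies all the clues, so tango ∉ W.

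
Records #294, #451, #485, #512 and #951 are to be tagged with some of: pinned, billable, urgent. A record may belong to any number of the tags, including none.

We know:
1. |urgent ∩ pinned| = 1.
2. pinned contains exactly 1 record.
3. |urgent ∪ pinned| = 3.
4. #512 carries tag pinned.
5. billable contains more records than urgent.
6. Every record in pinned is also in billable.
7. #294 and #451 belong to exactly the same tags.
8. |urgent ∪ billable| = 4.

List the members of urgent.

From (4): #512 ∈ pinned.
(2): pinned already has 1, so the rest are out.
(6) with #512 ∈ pinned: #512 ∈ billable.
Suppose #294 ∉ urgent: no assignment then satisfies all the clues, so #294 ∈ urgent.

urgent = {#294, #451, #512}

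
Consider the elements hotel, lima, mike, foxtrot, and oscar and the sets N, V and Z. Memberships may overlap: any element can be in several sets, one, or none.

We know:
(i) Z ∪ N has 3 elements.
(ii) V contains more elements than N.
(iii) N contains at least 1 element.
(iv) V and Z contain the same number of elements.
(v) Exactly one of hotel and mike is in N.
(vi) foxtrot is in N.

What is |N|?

2

From (vi): foxtrot ∈ N.
Suppose lima ∈ N: no assignment then satisfies all the clues, so lima ∉ N.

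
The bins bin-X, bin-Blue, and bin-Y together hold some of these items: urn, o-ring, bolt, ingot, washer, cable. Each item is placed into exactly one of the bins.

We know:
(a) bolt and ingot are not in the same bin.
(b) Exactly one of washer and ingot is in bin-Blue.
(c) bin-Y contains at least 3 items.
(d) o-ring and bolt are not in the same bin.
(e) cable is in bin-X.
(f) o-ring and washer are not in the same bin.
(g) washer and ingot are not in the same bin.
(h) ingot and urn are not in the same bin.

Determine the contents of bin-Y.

bin-Y = {bolt, urn, washer}

From (e): cable ∈ bin-X.
Suppose urn ∉ bin-Y: no assignment then satisfies all the clues, so urn ∈ bin-Y.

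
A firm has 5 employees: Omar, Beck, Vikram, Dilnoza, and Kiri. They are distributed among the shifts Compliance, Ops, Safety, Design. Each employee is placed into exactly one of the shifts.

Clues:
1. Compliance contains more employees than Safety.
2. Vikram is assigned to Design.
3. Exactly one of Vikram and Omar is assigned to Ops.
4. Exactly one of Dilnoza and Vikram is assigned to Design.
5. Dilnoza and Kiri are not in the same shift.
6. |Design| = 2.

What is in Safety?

Safety = {}

From (2): Vikram ∈ Design.
(3) (exactly one): Omar ∈ Ops.
(4) (exactly one): Dilnoza ∉ Design.
Suppose Beck ∈ Safety: no assignment then satisfies all the clues, so Beck ∉ Safety.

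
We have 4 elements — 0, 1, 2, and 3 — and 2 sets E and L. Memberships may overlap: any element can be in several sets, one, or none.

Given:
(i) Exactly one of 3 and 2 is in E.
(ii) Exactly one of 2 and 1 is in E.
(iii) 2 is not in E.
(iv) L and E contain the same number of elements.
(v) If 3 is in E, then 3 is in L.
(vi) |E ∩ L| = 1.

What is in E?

E = {1, 3}

From (iii): 2 ∉ E.
(i) (exactly one): 3 ∈ E.
(ii) (exactly one): 1 ∈ E.
(v): 3 ∈ L.
Suppose 0 ∈ E: no assignment then satisfies all the clues, so 0 ∉ E.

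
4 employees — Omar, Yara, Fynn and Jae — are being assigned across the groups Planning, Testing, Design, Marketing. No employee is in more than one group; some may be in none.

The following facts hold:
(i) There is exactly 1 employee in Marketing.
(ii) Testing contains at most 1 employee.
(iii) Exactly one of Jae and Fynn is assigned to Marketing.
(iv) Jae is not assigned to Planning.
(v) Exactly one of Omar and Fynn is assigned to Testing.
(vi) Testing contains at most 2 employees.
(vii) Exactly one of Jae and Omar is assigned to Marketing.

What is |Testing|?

1

From (iv): Jae ∉ Planning.
Suppose Omar ∈ Marketing: no assignment then satisfies all the clues, so Omar ∉ Marketing.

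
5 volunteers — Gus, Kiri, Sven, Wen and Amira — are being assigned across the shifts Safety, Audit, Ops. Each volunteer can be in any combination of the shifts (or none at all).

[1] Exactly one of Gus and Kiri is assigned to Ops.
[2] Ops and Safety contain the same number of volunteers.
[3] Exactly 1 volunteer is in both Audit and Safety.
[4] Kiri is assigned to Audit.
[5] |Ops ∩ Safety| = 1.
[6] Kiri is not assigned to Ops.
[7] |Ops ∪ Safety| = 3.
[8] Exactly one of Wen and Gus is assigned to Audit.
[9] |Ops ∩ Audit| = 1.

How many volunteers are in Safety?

2

From (4): Kiri ∈ Audit.
From (6): Kiri ∉ Ops.
(1) (exactly one): Gus ∈ Ops.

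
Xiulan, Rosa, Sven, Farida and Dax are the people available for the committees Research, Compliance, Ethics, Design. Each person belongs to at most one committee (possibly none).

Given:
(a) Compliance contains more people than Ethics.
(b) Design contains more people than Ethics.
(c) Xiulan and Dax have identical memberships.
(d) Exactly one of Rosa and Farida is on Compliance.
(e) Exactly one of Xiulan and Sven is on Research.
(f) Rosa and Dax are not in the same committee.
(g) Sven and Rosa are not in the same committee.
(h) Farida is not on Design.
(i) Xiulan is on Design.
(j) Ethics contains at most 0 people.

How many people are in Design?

2

From (h): Farida ∉ Design.
From (i): Xiulan ∈ Design.
(c): Dax matches Xiulan: Dax ∉ Research.
(c): Dax matches Xiulan: Dax ∉ Compliance.
(c): Dax matches Xiulan: Dax ∉ Ethics.
(c): Dax matches Xiulan: Dax ∈ Design.
(e) (exactly one): Sven ∈ Research.
(f): Rosa ∉ Design.
(g): Rosa ∉ Research.
(j): Ethics already has 0, so the rest are out.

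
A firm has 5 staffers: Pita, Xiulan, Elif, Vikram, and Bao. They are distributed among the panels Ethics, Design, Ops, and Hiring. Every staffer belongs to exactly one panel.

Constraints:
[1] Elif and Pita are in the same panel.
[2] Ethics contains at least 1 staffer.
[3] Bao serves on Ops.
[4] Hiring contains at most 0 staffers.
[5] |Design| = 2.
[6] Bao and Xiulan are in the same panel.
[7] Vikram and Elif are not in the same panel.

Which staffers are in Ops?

Ops = {Bao, Xiulan}

From (3): Bao ∈ Ops.
(4): Hiring already has 0, so the rest are out.
(6): Xiulan matches Bao: Xiulan ∉ Ethics.
(6): Xiulan matches Bao: Xiulan ∉ Design.
(6): Xiulan matches Bao: Xiulan ∈ Ops.
Suppose Pita ∈ Ops: no assignment then satisfies all the clues, so Pita ∉ Ops.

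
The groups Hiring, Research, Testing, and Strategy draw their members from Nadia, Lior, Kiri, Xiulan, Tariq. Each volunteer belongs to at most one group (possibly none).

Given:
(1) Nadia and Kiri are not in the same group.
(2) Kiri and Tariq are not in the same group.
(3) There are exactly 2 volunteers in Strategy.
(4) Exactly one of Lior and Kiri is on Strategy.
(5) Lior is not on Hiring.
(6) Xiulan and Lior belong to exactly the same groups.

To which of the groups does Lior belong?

From (5): Lior ∉ Hiring.
(6): Xiulan matches Lior: Xiulan ∉ Hiring.
Suppose Lior ∈ Research: no assignment then satisfies all the clues, so Lior ∉ Research.

Lior: Strategy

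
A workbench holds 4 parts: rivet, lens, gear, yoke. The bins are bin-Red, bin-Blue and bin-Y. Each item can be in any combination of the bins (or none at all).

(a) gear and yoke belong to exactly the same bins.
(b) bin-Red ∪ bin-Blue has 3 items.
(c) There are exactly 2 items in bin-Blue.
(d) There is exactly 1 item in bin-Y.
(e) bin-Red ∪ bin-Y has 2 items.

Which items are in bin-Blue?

bin-Blue = {gear, yoke}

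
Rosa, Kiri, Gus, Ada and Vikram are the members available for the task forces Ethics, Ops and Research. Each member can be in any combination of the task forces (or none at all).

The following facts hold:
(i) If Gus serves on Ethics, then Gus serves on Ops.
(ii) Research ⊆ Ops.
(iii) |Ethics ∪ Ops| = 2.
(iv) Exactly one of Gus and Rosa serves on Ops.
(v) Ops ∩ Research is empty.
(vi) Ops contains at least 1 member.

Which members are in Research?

Research = {}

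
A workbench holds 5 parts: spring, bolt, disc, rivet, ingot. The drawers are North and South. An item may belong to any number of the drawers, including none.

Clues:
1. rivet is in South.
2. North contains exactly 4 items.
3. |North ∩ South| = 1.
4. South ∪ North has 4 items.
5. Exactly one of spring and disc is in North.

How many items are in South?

1

From (1): rivet ∈ South.
Suppose spring ∈ South: no assignment then satisfies all the clues, so spring ∉ South.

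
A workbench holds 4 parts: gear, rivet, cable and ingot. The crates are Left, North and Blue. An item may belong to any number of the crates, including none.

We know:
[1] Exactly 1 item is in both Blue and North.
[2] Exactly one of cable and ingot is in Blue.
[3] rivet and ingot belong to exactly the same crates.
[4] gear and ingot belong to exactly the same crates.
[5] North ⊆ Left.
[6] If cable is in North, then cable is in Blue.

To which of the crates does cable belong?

cable: Blue, Left, North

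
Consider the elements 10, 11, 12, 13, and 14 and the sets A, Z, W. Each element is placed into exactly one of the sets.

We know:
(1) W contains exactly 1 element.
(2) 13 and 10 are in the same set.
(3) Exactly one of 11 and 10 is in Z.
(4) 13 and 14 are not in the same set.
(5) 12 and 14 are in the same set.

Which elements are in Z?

Z = {10, 13}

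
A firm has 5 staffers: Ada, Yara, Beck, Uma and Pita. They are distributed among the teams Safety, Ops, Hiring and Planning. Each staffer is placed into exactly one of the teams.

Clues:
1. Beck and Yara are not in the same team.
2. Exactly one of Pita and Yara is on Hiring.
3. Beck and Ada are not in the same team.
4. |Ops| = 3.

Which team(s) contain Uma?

Uma: Ops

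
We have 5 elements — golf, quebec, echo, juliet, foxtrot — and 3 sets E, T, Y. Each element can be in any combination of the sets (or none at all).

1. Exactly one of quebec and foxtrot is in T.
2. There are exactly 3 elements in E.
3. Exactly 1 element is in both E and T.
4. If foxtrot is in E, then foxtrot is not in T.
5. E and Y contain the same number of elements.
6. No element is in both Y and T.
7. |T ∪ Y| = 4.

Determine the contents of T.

T = {quebec}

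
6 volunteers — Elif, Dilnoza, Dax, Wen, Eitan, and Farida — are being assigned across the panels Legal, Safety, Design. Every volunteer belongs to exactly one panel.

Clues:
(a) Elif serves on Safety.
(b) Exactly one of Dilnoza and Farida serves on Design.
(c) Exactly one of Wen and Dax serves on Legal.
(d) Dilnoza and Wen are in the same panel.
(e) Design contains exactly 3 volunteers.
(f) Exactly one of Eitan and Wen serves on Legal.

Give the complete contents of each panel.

Legal = {Dilnoza, Wen}; Safety = {Elif}; Design = {Dax, Eitan, Farida}

From (a): Elif ∈ Safety.
Suppose Dilnoza ∉ Legal: no assignment then satisfies all the clues, so Dilnoza ∈ Legal.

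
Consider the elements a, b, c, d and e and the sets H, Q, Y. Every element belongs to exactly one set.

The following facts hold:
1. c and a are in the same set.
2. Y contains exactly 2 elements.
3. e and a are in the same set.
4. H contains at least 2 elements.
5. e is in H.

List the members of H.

H = {a, c, e}

From (5): e ∈ H.
(3): a matches e: a ∈ H.
(1): c matches a: c ∈ H.
(2): only 2 candidates remain for Y, so all are in.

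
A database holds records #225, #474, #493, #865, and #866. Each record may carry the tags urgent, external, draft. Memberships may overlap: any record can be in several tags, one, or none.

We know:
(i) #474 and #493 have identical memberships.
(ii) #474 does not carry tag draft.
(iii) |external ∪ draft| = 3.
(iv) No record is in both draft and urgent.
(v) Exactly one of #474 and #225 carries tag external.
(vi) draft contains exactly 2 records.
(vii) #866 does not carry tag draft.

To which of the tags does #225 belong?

#225: draft, external

From (ii): #474 ∉ draft.
From (vii): #866 ∉ draft.
(i): #493 matches #474: #493 ∉ draft.
(vi): only 2 candidates remain for draft, so all are in.
(iv) (disjoint): #225 ∉ urgent.
(iv) (disjoint): #865 ∉ urgent.
Suppose #225 ∉ external: no assignment then satisfies all the clues, so #225 ∈ external.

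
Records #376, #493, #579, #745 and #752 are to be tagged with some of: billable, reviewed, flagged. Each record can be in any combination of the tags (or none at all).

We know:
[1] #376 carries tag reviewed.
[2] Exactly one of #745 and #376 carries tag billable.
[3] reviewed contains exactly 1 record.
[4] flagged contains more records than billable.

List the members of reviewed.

From (1): #376 ∈ reviewed.
(3): reviewed already has 1, so the rest are out.

reviewed = {#376}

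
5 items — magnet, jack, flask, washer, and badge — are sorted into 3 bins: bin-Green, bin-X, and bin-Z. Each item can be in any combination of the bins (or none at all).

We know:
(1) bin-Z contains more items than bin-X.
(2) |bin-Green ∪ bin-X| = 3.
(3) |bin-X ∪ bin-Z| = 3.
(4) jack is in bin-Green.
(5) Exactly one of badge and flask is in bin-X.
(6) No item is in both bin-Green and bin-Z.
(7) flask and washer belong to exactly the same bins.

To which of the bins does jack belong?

jack: bin-Green

From (4): jack ∈ bin-Green.
(6) (disjoint): jack ∉ bin-Z.
Suppose jack ∈ bin-X: no assignment then satisfies all the clues, so jack ∉ bin-X.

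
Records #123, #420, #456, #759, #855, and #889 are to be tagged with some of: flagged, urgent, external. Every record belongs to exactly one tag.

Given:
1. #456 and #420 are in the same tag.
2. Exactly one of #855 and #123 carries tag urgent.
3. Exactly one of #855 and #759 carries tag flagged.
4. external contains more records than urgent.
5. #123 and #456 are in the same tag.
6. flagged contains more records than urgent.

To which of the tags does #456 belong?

#456: external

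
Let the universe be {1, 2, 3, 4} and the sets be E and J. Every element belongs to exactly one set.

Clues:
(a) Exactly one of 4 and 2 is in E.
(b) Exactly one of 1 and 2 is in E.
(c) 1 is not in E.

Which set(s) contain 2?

2: E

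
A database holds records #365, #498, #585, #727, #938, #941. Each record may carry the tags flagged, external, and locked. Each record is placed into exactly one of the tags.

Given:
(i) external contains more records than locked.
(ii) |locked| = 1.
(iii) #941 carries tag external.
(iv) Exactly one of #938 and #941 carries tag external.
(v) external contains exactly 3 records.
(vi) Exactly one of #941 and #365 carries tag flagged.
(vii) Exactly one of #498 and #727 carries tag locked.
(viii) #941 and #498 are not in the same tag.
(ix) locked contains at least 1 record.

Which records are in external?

external = {#585, #727, #941}

From (iii): #941 ∈ external.
(iv) (exactly one): #938 ∉ external.
(vi) (exactly one): #365 ∈ flagged.
(viii): #498 ∉ external.
(v): only 3 candidates remain for external, so all are in.
(vii) (exactly one): #498 ∈ locked.
(ii): locked already has 1, so the rest are out.
Only one tag left: #938 ∈ flagged.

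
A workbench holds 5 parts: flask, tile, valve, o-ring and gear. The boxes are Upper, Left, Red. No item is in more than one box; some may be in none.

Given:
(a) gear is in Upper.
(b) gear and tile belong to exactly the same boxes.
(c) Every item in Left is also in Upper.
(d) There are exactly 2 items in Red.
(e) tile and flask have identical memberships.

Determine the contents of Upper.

Upper = {flask, gear, tile}

From (a): gear ∈ Upper.
(b): tile matches gear: tile ∈ Upper.
(e): flask matches tile: flask ∈ Upper.
(d): only 2 candidates remain for Red, so all are in.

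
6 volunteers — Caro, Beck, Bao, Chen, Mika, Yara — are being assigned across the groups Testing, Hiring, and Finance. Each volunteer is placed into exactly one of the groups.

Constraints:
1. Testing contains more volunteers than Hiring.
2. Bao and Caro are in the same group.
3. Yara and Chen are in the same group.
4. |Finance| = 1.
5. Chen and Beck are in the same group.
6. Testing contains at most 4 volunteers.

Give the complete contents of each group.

Testing = {Beck, Chen, Yara}; Hiring = {Bao, Caro}; Finance = {Mika}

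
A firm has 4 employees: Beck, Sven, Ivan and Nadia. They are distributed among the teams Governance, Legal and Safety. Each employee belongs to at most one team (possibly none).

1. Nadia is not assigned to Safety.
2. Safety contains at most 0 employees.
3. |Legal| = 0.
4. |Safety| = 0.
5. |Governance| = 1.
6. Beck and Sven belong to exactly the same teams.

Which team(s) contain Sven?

Sven: none

From (1): Nadia ∉ Safety.
(2): Safety already has 0, so the rest are out.
(3): Legal already has 0, so the rest are out.
Suppose Sven ∈ Governance: no assignment then satisfies all the clues, so Sven ∉ Governance.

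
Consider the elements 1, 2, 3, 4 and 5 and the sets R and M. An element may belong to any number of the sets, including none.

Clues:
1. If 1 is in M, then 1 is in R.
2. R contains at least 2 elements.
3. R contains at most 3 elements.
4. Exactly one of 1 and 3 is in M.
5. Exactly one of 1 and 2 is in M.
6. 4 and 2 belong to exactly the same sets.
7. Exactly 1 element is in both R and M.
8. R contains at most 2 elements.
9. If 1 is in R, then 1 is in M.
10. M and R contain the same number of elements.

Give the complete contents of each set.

R = {1, 3}; M = {1, 5}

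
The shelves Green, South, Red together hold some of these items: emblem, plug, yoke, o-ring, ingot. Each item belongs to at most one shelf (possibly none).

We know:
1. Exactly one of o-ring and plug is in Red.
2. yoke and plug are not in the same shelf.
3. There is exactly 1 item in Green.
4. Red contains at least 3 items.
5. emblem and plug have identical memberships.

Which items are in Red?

Red = {emblem, ingot, plug}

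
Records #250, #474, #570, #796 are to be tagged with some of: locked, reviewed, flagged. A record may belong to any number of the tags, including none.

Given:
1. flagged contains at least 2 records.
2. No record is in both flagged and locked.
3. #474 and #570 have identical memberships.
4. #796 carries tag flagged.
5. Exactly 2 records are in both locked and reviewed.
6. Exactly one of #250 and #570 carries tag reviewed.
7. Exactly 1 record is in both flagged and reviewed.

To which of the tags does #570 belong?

#570: locked, reviewed

From (4): #796 ∈ flagged.
(2) (disjoint): #796 ∉ locked.
Suppose #570 ∉ locked: no assignment then satisfies all the clues, so #570 ∈ locked.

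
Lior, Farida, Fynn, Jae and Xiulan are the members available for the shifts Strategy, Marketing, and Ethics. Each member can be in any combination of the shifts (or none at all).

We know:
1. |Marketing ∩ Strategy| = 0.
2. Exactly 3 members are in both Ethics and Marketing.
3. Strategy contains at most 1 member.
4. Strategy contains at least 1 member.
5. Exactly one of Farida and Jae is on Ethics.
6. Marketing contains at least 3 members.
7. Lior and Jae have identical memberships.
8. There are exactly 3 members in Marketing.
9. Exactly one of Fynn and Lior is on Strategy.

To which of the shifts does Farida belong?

Farida: none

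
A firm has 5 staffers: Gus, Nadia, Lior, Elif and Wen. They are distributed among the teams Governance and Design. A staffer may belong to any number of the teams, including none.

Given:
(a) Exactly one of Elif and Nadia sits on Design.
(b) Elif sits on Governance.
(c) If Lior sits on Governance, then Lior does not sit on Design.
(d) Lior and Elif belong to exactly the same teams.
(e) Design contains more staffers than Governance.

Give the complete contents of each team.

Governance = {Elif, Lior}; Design = {Gus, Nadia, Wen}

From (b): Elif ∈ Governance.
(d): Lior matches Elif: Lior ∈ Governance.
(c): Lior ∉ Design.
(d): Elif matches Lior: Elif ∉ Design.
(a) (exactly one): Nadia ∈ Design.
Suppose Gus ∈ Governance: no assignment then satisfies all the clues, so Gus ∉ Governance.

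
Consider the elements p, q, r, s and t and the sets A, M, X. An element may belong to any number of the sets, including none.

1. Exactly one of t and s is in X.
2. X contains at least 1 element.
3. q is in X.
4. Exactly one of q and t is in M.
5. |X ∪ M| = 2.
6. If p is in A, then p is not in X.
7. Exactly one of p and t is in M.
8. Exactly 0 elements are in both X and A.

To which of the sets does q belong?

q: X

From (3): q ∈ X.
Suppose q ∈ A: no assignment then satisfies all the clues, so q ∉ A.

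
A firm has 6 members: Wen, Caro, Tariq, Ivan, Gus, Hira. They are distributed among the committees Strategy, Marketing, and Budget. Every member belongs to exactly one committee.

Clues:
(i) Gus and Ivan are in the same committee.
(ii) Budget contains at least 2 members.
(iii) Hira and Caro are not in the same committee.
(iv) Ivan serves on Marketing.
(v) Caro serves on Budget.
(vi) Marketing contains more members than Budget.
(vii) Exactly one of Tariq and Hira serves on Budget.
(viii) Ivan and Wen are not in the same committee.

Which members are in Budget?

Budget = {Caro, Tariq}

From (iv): Ivan ∈ Marketing.
From (v): Caro ∈ Budget.
(i): Gus matches Ivan: Gus ∉ Strategy.
(i): Gus matches Ivan: Gus ∈ Marketing.
(iii): Hira ∉ Budget.
(vii) (exactly one): Tariq ∈ Budget.
(viii): Wen ∉ Marketing.
Suppose Wen ∈ Budget: no assignment then satisfies all the clues, so Wen ∉ Budget.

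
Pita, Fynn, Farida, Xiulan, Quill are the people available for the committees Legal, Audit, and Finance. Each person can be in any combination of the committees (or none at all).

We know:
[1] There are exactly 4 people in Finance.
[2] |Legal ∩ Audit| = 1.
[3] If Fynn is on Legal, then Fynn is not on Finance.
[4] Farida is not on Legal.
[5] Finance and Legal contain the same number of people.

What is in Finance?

Finance = {Farida, Pita, Quill, Xiulan}

From (4): Farida ∉ Legal.
Suppose Pita ∉ Finance: no assignment then satisfies all the clues, so Pita ∈ Finance.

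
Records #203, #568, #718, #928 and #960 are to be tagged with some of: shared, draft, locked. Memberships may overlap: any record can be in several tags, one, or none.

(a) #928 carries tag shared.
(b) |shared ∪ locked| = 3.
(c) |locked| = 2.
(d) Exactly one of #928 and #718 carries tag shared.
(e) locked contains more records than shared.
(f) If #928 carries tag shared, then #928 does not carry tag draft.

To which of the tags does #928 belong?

From (a): #928 ∈ shared.
(d) (exactly one): #718 ∉ shared.
(f): #928 ∉ draft.
Suppose #928 ∈ locked: no assignment then satisfies all the clues, so #928 ∉ locked.

#928: shared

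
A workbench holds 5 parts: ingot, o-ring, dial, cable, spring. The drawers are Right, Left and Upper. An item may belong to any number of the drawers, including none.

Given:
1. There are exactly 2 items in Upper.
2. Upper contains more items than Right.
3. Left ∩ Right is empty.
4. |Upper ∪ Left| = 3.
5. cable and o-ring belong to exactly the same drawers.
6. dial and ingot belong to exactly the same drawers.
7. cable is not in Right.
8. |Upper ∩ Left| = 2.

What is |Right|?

0

From (7): cable ∉ Right.
(5): o-ring matches cable: o-ring ∉ Right.
Suppose ingot ∈ Right: no assignment then satisfies all the clues, so ingot ∉ Right.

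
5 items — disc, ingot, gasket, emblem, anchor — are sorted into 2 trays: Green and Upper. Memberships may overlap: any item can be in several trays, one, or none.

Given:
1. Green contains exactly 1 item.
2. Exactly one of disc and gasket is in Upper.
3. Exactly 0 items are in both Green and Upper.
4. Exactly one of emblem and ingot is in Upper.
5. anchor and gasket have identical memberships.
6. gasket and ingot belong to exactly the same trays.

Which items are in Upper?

Upper = {anchor, gasket, ingot}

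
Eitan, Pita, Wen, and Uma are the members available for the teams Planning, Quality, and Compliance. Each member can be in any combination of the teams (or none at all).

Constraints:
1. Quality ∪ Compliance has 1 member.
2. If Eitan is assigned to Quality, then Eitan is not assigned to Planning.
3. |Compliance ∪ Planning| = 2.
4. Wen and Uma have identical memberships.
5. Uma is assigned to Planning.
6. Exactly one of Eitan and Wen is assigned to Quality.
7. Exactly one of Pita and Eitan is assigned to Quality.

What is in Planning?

Planning = {Uma, Wen}

From (5): Uma ∈ Planning.
(4): Wen matches Uma: Wen ∈ Planning.
Suppose Eitan ∈ Planning: no assignment then satisfies all the clues, so Eitan ∉ Planning.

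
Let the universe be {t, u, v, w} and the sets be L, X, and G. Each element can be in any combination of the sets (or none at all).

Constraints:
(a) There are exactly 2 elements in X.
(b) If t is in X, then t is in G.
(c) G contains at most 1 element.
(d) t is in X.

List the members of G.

G = {t}

From (d): t ∈ X.
(b): t ∈ G.
(c): G already has 1, so the rest are out.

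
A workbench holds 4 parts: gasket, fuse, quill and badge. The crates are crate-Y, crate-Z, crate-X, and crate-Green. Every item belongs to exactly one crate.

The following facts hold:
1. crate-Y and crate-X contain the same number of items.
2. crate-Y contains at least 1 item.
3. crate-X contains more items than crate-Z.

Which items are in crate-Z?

crate-Z = {}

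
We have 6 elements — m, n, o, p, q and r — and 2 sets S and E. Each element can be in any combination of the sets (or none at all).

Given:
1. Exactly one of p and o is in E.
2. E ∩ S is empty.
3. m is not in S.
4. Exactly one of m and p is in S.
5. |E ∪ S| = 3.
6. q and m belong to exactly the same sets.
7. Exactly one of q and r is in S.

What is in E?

E = {o}

From (3): m ∉ S.
(4) (exactly one): p ∈ S.
(6): q matches m: q ∉ S.
(7) (exactly one): r ∈ S.
(2) (disjoint): p ∉ E.
(2) (disjoint): r ∉ E.
(1) (exactly one): o ∈ E.
(2) (disjoint): o ∉ S.
Suppose m ∈ E: no assignment then satisfies all the clues, so m ∉ E.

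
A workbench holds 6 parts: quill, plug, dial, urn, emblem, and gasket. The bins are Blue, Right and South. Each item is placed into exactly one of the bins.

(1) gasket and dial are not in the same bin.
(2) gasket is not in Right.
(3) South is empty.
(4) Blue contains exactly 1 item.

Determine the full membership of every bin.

From (2): gasket ∉ Right.
(3): South already has 0, so the rest are out.
Only one bin left: gasket ∈ Blue.
(1): dial ∉ Blue.
(4): Blue already has 1, so the rest are out.
Only one bin left: quill ∈ Right.
Only one bin left: plug ∈ Right.
Only one bin left: dial ∈ Right.
Only one bin left: urn ∈ Right.
Only one bin left: emblem ∈ Right.

Blue = {gasket}; Right = {dial, emblem, plug, quill, urn}; South = {}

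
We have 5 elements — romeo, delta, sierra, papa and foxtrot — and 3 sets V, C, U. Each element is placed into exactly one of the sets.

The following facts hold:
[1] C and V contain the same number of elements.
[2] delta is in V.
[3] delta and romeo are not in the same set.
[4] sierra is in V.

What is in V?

V = {delta, sierra}

From (2): delta ∈ V.
From (4): sierra ∈ V.
(3): romeo ∉ V.
Suppose papa ∈ V: no assignment then satisfies all the clues, so papa ∉ V.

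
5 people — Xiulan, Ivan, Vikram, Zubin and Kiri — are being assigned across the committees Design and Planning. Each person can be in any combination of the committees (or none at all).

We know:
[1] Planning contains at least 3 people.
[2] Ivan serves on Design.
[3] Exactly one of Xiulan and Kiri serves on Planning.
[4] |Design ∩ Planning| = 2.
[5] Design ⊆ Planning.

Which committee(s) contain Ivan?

Ivan: Design, Planning

From (2): Ivan ∈ Design.
(5) with Ivan ∈ Design: Ivan ∈ Planning.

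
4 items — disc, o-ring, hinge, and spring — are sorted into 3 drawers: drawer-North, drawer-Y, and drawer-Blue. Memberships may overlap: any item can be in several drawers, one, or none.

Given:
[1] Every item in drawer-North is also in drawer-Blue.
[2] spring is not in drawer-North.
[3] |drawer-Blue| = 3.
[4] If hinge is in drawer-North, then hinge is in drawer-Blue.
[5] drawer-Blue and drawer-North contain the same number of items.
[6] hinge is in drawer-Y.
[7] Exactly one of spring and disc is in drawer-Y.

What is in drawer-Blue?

From (2): spring ∉ drawer-North.
From (6): hinge ∈ drawer-Y.
Suppose disc ∉ drawer-Blue: no assignment then satisfies all the clues, so disc ∈ drawer-Blue.

drawer-Blue = {disc, hinge, o-ring}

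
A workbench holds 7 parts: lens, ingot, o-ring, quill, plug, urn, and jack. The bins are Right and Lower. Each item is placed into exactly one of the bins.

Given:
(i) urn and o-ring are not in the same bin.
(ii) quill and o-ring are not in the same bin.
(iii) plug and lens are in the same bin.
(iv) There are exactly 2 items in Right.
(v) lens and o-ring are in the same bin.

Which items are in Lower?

Lower = {ingot, jack, lens, o-ring, plug}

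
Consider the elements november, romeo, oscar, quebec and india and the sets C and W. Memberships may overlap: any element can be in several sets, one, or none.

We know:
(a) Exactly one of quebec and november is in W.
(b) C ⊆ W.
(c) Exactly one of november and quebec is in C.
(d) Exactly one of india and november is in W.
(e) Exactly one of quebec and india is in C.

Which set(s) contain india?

india: W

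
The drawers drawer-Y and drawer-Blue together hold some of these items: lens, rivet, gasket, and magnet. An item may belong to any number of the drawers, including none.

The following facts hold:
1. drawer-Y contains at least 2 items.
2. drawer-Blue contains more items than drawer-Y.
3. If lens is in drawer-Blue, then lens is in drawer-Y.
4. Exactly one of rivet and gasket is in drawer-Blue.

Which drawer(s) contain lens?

lens: drawer-Blue, drawer-Y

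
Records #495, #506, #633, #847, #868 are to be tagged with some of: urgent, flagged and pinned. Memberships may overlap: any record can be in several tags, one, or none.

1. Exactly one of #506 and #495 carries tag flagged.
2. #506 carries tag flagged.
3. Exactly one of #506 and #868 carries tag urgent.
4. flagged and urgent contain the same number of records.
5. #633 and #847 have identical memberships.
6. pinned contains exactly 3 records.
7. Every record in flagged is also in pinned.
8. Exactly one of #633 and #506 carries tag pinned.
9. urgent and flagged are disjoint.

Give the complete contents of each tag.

urgent = {#868}; flagged = {#506}; pinned = {#495, #506, #868}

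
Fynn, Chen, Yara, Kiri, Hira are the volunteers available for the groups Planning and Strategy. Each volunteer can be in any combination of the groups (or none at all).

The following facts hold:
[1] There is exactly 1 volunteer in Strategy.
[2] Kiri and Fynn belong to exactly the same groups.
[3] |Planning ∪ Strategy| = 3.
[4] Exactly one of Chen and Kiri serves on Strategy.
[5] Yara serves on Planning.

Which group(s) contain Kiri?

Kiri: none

From (5): Yara ∈ Planning.
Suppose Kiri ∈ Planning: no assignment then satisfies all the clues, so Kiri ∉ Planning.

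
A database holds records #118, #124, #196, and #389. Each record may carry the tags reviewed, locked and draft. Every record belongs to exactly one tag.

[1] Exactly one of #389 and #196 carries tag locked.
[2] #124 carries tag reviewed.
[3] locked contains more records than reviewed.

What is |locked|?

2

From (2): #124 ∈ reviewed.
Suppose #118 ∈ reviewed: no assignment then satisfies all the clues, so #118 ∉ reviewed.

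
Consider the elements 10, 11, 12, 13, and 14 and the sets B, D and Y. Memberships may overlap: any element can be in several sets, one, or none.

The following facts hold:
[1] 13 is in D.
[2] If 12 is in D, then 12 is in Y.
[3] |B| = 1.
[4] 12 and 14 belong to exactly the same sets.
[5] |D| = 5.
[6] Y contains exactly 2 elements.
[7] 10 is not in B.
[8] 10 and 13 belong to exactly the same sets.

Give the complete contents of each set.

B = {11}; D = {10, 11, 12, 13, 14}; Y = {12, 14}

From (1): 13 ∈ D.
From (7): 10 ∉ B.
(5): only 5 candidates remain for D, so all are in.
(8): 13 matches 10: 13 ∉ B.
(2): 12 ∈ Y.
(4): 14 matches 12: 14 ∈ Y.
(6): Y already has 2, so the rest are out.
Suppose 11 ∉ B: no assignment then satisfies all the clues, so 11 ∈ B.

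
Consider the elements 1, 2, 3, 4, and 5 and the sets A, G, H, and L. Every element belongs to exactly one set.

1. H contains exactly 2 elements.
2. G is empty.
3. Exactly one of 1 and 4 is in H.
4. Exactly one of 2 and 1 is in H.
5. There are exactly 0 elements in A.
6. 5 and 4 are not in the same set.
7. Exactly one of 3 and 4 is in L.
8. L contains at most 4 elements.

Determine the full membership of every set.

A = {}; G = {}; H = {2, 4}; L = {1, 3, 5}

(2): G already has 0, so the rest are out.
(5): A already has 0, so the rest are out.
Suppose 1 ∈ H: no assignment then satisfies all the clues, so 1 ∉ H.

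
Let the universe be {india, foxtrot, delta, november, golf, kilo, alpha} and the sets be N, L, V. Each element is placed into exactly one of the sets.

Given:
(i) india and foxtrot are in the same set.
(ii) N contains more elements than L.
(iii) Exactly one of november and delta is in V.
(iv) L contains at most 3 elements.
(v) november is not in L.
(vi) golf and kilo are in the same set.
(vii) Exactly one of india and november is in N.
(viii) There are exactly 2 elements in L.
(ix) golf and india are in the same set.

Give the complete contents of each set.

N = {foxtrot, golf, india, kilo}; L = {alpha, delta}; V = {november}

From (v): november ∉ L.
Suppose india ∉ N: no assignment then satisfies all the clues, so india ∈ N.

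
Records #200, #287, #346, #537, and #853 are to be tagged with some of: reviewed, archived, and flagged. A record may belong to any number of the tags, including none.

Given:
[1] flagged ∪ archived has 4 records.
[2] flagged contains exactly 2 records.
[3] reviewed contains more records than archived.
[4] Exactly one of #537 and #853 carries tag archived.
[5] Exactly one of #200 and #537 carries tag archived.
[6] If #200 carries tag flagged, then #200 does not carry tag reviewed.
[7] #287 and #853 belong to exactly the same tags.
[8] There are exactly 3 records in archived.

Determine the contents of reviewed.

reviewed = {#287, #346, #537, #853}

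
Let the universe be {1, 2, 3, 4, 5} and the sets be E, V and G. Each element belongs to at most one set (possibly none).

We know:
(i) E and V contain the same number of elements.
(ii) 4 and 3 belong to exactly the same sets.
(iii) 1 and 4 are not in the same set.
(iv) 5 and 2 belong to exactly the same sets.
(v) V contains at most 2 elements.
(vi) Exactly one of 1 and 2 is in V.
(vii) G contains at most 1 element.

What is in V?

V = {2, 5}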